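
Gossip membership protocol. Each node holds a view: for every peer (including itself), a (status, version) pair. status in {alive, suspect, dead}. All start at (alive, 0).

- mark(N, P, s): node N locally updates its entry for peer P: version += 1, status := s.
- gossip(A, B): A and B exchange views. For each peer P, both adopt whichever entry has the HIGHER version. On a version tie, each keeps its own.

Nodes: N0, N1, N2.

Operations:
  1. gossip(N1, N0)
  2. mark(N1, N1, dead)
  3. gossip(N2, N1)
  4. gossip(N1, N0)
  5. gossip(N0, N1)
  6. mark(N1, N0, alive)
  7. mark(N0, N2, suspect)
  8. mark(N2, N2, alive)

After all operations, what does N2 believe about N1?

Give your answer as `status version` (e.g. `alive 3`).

Op 1: gossip N1<->N0 -> N1.N0=(alive,v0) N1.N1=(alive,v0) N1.N2=(alive,v0) | N0.N0=(alive,v0) N0.N1=(alive,v0) N0.N2=(alive,v0)
Op 2: N1 marks N1=dead -> (dead,v1)
Op 3: gossip N2<->N1 -> N2.N0=(alive,v0) N2.N1=(dead,v1) N2.N2=(alive,v0) | N1.N0=(alive,v0) N1.N1=(dead,v1) N1.N2=(alive,v0)
Op 4: gossip N1<->N0 -> N1.N0=(alive,v0) N1.N1=(dead,v1) N1.N2=(alive,v0) | N0.N0=(alive,v0) N0.N1=(dead,v1) N0.N2=(alive,v0)
Op 5: gossip N0<->N1 -> N0.N0=(alive,v0) N0.N1=(dead,v1) N0.N2=(alive,v0) | N1.N0=(alive,v0) N1.N1=(dead,v1) N1.N2=(alive,v0)
Op 6: N1 marks N0=alive -> (alive,v1)
Op 7: N0 marks N2=suspect -> (suspect,v1)
Op 8: N2 marks N2=alive -> (alive,v1)

Answer: dead 1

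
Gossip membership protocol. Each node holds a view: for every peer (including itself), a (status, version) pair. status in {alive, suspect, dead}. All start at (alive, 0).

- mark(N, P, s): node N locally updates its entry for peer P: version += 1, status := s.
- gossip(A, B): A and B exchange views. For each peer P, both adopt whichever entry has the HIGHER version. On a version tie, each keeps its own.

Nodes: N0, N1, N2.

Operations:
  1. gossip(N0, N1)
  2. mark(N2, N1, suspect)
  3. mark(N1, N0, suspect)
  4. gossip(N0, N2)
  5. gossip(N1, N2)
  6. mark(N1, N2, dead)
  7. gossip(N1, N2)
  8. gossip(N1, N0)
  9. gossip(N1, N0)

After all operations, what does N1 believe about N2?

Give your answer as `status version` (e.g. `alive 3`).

Op 1: gossip N0<->N1 -> N0.N0=(alive,v0) N0.N1=(alive,v0) N0.N2=(alive,v0) | N1.N0=(alive,v0) N1.N1=(alive,v0) N1.N2=(alive,v0)
Op 2: N2 marks N1=suspect -> (suspect,v1)
Op 3: N1 marks N0=suspect -> (suspect,v1)
Op 4: gossip N0<->N2 -> N0.N0=(alive,v0) N0.N1=(suspect,v1) N0.N2=(alive,v0) | N2.N0=(alive,v0) N2.N1=(suspect,v1) N2.N2=(alive,v0)
Op 5: gossip N1<->N2 -> N1.N0=(suspect,v1) N1.N1=(suspect,v1) N1.N2=(alive,v0) | N2.N0=(suspect,v1) N2.N1=(suspect,v1) N2.N2=(alive,v0)
Op 6: N1 marks N2=dead -> (dead,v1)
Op 7: gossip N1<->N2 -> N1.N0=(suspect,v1) N1.N1=(suspect,v1) N1.N2=(dead,v1) | N2.N0=(suspect,v1) N2.N1=(suspect,v1) N2.N2=(dead,v1)
Op 8: gossip N1<->N0 -> N1.N0=(suspect,v1) N1.N1=(suspect,v1) N1.N2=(dead,v1) | N0.N0=(suspect,v1) N0.N1=(suspect,v1) N0.N2=(dead,v1)
Op 9: gossip N1<->N0 -> N1.N0=(suspect,v1) N1.N1=(suspect,v1) N1.N2=(dead,v1) | N0.N0=(suspect,v1) N0.N1=(suspect,v1) N0.N2=(dead,v1)

Answer: dead 1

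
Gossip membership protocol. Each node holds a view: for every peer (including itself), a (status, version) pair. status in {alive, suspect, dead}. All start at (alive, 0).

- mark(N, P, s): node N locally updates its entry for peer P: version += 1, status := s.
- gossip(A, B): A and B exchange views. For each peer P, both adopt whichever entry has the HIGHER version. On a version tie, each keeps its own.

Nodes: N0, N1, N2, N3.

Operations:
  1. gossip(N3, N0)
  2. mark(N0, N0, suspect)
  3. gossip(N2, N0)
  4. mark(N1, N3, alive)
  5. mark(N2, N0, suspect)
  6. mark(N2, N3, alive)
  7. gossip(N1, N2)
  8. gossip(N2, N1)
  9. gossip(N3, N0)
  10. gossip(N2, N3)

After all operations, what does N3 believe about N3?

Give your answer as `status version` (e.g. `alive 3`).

Op 1: gossip N3<->N0 -> N3.N0=(alive,v0) N3.N1=(alive,v0) N3.N2=(alive,v0) N3.N3=(alive,v0) | N0.N0=(alive,v0) N0.N1=(alive,v0) N0.N2=(alive,v0) N0.N3=(alive,v0)
Op 2: N0 marks N0=suspect -> (suspect,v1)
Op 3: gossip N2<->N0 -> N2.N0=(suspect,v1) N2.N1=(alive,v0) N2.N2=(alive,v0) N2.N3=(alive,v0) | N0.N0=(suspect,v1) N0.N1=(alive,v0) N0.N2=(alive,v0) N0.N3=(alive,v0)
Op 4: N1 marks N3=alive -> (alive,v1)
Op 5: N2 marks N0=suspect -> (suspect,v2)
Op 6: N2 marks N3=alive -> (alive,v1)
Op 7: gossip N1<->N2 -> N1.N0=(suspect,v2) N1.N1=(alive,v0) N1.N2=(alive,v0) N1.N3=(alive,v1) | N2.N0=(suspect,v2) N2.N1=(alive,v0) N2.N2=(alive,v0) N2.N3=(alive,v1)
Op 8: gossip N2<->N1 -> N2.N0=(suspect,v2) N2.N1=(alive,v0) N2.N2=(alive,v0) N2.N3=(alive,v1) | N1.N0=(suspect,v2) N1.N1=(alive,v0) N1.N2=(alive,v0) N1.N3=(alive,v1)
Op 9: gossip N3<->N0 -> N3.N0=(suspect,v1) N3.N1=(alive,v0) N3.N2=(alive,v0) N3.N3=(alive,v0) | N0.N0=(suspect,v1) N0.N1=(alive,v0) N0.N2=(alive,v0) N0.N3=(alive,v0)
Op 10: gossip N2<->N3 -> N2.N0=(suspect,v2) N2.N1=(alive,v0) N2.N2=(alive,v0) N2.N3=(alive,v1) | N3.N0=(suspect,v2) N3.N1=(alive,v0) N3.N2=(alive,v0) N3.N3=(alive,v1)

Answer: alive 1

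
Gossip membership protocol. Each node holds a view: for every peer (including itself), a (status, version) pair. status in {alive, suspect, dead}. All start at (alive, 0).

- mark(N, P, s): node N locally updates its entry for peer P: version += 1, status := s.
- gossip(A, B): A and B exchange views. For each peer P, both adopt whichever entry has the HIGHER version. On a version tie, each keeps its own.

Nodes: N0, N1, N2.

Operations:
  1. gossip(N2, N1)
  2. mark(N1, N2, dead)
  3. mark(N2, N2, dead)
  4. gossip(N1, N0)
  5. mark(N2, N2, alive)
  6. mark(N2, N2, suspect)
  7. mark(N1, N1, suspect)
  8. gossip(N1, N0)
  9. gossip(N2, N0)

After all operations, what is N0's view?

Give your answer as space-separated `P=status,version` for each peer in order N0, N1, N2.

Answer: N0=alive,0 N1=suspect,1 N2=suspect,3

Derivation:
Op 1: gossip N2<->N1 -> N2.N0=(alive,v0) N2.N1=(alive,v0) N2.N2=(alive,v0) | N1.N0=(alive,v0) N1.N1=(alive,v0) N1.N2=(alive,v0)
Op 2: N1 marks N2=dead -> (dead,v1)
Op 3: N2 marks N2=dead -> (dead,v1)
Op 4: gossip N1<->N0 -> N1.N0=(alive,v0) N1.N1=(alive,v0) N1.N2=(dead,v1) | N0.N0=(alive,v0) N0.N1=(alive,v0) N0.N2=(dead,v1)
Op 5: N2 marks N2=alive -> (alive,v2)
Op 6: N2 marks N2=suspect -> (suspect,v3)
Op 7: N1 marks N1=suspect -> (suspect,v1)
Op 8: gossip N1<->N0 -> N1.N0=(alive,v0) N1.N1=(suspect,v1) N1.N2=(dead,v1) | N0.N0=(alive,v0) N0.N1=(suspect,v1) N0.N2=(dead,v1)
Op 9: gossip N2<->N0 -> N2.N0=(alive,v0) N2.N1=(suspect,v1) N2.N2=(suspect,v3) | N0.N0=(alive,v0) N0.N1=(suspect,v1) N0.N2=(suspect,v3)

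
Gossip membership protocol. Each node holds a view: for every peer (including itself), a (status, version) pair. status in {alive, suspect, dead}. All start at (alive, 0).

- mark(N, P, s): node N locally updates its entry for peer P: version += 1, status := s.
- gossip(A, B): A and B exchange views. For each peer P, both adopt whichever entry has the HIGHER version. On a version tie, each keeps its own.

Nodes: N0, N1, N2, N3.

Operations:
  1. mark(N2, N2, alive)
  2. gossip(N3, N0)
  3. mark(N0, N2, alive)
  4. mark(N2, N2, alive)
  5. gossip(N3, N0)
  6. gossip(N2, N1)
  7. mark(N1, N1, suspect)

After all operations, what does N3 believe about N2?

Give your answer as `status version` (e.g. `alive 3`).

Op 1: N2 marks N2=alive -> (alive,v1)
Op 2: gossip N3<->N0 -> N3.N0=(alive,v0) N3.N1=(alive,v0) N3.N2=(alive,v0) N3.N3=(alive,v0) | N0.N0=(alive,v0) N0.N1=(alive,v0) N0.N2=(alive,v0) N0.N3=(alive,v0)
Op 3: N0 marks N2=alive -> (alive,v1)
Op 4: N2 marks N2=alive -> (alive,v2)
Op 5: gossip N3<->N0 -> N3.N0=(alive,v0) N3.N1=(alive,v0) N3.N2=(alive,v1) N3.N3=(alive,v0) | N0.N0=(alive,v0) N0.N1=(alive,v0) N0.N2=(alive,v1) N0.N3=(alive,v0)
Op 6: gossip N2<->N1 -> N2.N0=(alive,v0) N2.N1=(alive,v0) N2.N2=(alive,v2) N2.N3=(alive,v0) | N1.N0=(alive,v0) N1.N1=(alive,v0) N1.N2=(alive,v2) N1.N3=(alive,v0)
Op 7: N1 marks N1=suspect -> (suspect,v1)

Answer: alive 1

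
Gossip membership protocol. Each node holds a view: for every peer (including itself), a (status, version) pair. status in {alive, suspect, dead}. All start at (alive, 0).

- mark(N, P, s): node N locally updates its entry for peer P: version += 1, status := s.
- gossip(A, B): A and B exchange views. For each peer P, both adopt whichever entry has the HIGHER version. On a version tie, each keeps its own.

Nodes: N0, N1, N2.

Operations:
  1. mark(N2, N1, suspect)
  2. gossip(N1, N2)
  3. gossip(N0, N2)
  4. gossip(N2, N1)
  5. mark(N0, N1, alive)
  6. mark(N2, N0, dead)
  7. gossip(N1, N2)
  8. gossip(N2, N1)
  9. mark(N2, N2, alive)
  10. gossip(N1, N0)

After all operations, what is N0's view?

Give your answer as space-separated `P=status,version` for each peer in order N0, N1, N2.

Answer: N0=dead,1 N1=alive,2 N2=alive,0

Derivation:
Op 1: N2 marks N1=suspect -> (suspect,v1)
Op 2: gossip N1<->N2 -> N1.N0=(alive,v0) N1.N1=(suspect,v1) N1.N2=(alive,v0) | N2.N0=(alive,v0) N2.N1=(suspect,v1) N2.N2=(alive,v0)
Op 3: gossip N0<->N2 -> N0.N0=(alive,v0) N0.N1=(suspect,v1) N0.N2=(alive,v0) | N2.N0=(alive,v0) N2.N1=(suspect,v1) N2.N2=(alive,v0)
Op 4: gossip N2<->N1 -> N2.N0=(alive,v0) N2.N1=(suspect,v1) N2.N2=(alive,v0) | N1.N0=(alive,v0) N1.N1=(suspect,v1) N1.N2=(alive,v0)
Op 5: N0 marks N1=alive -> (alive,v2)
Op 6: N2 marks N0=dead -> (dead,v1)
Op 7: gossip N1<->N2 -> N1.N0=(dead,v1) N1.N1=(suspect,v1) N1.N2=(alive,v0) | N2.N0=(dead,v1) N2.N1=(suspect,v1) N2.N2=(alive,v0)
Op 8: gossip N2<->N1 -> N2.N0=(dead,v1) N2.N1=(suspect,v1) N2.N2=(alive,v0) | N1.N0=(dead,v1) N1.N1=(suspect,v1) N1.N2=(alive,v0)
Op 9: N2 marks N2=alive -> (alive,v1)
Op 10: gossip N1<->N0 -> N1.N0=(dead,v1) N1.N1=(alive,v2) N1.N2=(alive,v0) | N0.N0=(dead,v1) N0.N1=(alive,v2) N0.N2=(alive,v0)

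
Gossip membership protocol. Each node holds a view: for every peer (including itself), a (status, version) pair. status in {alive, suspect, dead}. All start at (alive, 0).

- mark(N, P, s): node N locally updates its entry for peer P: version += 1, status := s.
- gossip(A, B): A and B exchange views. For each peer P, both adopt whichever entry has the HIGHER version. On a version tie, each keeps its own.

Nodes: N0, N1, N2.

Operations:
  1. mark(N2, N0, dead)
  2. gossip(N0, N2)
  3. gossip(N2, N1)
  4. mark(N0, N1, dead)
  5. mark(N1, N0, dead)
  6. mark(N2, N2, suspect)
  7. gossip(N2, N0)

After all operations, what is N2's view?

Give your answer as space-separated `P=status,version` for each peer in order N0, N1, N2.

Answer: N0=dead,1 N1=dead,1 N2=suspect,1

Derivation:
Op 1: N2 marks N0=dead -> (dead,v1)
Op 2: gossip N0<->N2 -> N0.N0=(dead,v1) N0.N1=(alive,v0) N0.N2=(alive,v0) | N2.N0=(dead,v1) N2.N1=(alive,v0) N2.N2=(alive,v0)
Op 3: gossip N2<->N1 -> N2.N0=(dead,v1) N2.N1=(alive,v0) N2.N2=(alive,v0) | N1.N0=(dead,v1) N1.N1=(alive,v0) N1.N2=(alive,v0)
Op 4: N0 marks N1=dead -> (dead,v1)
Op 5: N1 marks N0=dead -> (dead,v2)
Op 6: N2 marks N2=suspect -> (suspect,v1)
Op 7: gossip N2<->N0 -> N2.N0=(dead,v1) N2.N1=(dead,v1) N2.N2=(suspect,v1) | N0.N0=(dead,v1) N0.N1=(dead,v1) N0.N2=(suspect,v1)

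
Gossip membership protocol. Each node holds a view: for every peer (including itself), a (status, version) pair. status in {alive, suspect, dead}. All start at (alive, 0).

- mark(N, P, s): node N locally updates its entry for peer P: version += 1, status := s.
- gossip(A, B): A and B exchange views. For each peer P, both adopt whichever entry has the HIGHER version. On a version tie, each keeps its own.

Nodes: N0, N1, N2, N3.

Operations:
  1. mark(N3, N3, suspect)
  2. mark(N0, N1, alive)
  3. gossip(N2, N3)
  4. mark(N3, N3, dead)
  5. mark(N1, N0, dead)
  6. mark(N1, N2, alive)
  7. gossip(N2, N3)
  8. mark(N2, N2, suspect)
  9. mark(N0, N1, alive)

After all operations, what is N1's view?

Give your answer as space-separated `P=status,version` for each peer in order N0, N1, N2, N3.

Op 1: N3 marks N3=suspect -> (suspect,v1)
Op 2: N0 marks N1=alive -> (alive,v1)
Op 3: gossip N2<->N3 -> N2.N0=(alive,v0) N2.N1=(alive,v0) N2.N2=(alive,v0) N2.N3=(suspect,v1) | N3.N0=(alive,v0) N3.N1=(alive,v0) N3.N2=(alive,v0) N3.N3=(suspect,v1)
Op 4: N3 marks N3=dead -> (dead,v2)
Op 5: N1 marks N0=dead -> (dead,v1)
Op 6: N1 marks N2=alive -> (alive,v1)
Op 7: gossip N2<->N3 -> N2.N0=(alive,v0) N2.N1=(alive,v0) N2.N2=(alive,v0) N2.N3=(dead,v2) | N3.N0=(alive,v0) N3.N1=(alive,v0) N3.N2=(alive,v0) N3.N3=(dead,v2)
Op 8: N2 marks N2=suspect -> (suspect,v1)
Op 9: N0 marks N1=alive -> (alive,v2)

Answer: N0=dead,1 N1=alive,0 N2=alive,1 N3=alive,0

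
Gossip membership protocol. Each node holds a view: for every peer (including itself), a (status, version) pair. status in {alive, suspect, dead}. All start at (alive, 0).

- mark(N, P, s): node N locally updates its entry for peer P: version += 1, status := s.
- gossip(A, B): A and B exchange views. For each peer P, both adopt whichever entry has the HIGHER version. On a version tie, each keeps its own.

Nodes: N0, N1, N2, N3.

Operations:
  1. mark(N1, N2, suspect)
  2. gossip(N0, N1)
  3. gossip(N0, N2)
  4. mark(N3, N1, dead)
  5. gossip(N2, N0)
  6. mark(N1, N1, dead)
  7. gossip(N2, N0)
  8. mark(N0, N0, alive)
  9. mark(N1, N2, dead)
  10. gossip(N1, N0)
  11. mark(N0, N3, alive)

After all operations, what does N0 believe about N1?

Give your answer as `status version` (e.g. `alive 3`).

Op 1: N1 marks N2=suspect -> (suspect,v1)
Op 2: gossip N0<->N1 -> N0.N0=(alive,v0) N0.N1=(alive,v0) N0.N2=(suspect,v1) N0.N3=(alive,v0) | N1.N0=(alive,v0) N1.N1=(alive,v0) N1.N2=(suspect,v1) N1.N3=(alive,v0)
Op 3: gossip N0<->N2 -> N0.N0=(alive,v0) N0.N1=(alive,v0) N0.N2=(suspect,v1) N0.N3=(alive,v0) | N2.N0=(alive,v0) N2.N1=(alive,v0) N2.N2=(suspect,v1) N2.N3=(alive,v0)
Op 4: N3 marks N1=dead -> (dead,v1)
Op 5: gossip N2<->N0 -> N2.N0=(alive,v0) N2.N1=(alive,v0) N2.N2=(suspect,v1) N2.N3=(alive,v0) | N0.N0=(alive,v0) N0.N1=(alive,v0) N0.N2=(suspect,v1) N0.N3=(alive,v0)
Op 6: N1 marks N1=dead -> (dead,v1)
Op 7: gossip N2<->N0 -> N2.N0=(alive,v0) N2.N1=(alive,v0) N2.N2=(suspect,v1) N2.N3=(alive,v0) | N0.N0=(alive,v0) N0.N1=(alive,v0) N0.N2=(suspect,v1) N0.N3=(alive,v0)
Op 8: N0 marks N0=alive -> (alive,v1)
Op 9: N1 marks N2=dead -> (dead,v2)
Op 10: gossip N1<->N0 -> N1.N0=(alive,v1) N1.N1=(dead,v1) N1.N2=(dead,v2) N1.N3=(alive,v0) | N0.N0=(alive,v1) N0.N1=(dead,v1) N0.N2=(dead,v2) N0.N3=(alive,v0)
Op 11: N0 marks N3=alive -> (alive,v1)

Answer: dead 1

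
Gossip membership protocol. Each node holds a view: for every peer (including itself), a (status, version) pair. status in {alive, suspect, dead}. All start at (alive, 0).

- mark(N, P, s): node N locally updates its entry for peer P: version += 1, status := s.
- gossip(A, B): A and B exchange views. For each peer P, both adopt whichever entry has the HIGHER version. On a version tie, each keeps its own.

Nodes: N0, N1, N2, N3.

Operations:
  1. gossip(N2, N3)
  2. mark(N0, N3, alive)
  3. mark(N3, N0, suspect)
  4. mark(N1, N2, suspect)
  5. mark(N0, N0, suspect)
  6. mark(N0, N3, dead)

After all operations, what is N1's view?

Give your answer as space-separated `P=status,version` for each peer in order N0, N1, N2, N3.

Op 1: gossip N2<->N3 -> N2.N0=(alive,v0) N2.N1=(alive,v0) N2.N2=(alive,v0) N2.N3=(alive,v0) | N3.N0=(alive,v0) N3.N1=(alive,v0) N3.N2=(alive,v0) N3.N3=(alive,v0)
Op 2: N0 marks N3=alive -> (alive,v1)
Op 3: N3 marks N0=suspect -> (suspect,v1)
Op 4: N1 marks N2=suspect -> (suspect,v1)
Op 5: N0 marks N0=suspect -> (suspect,v1)
Op 6: N0 marks N3=dead -> (dead,v2)

Answer: N0=alive,0 N1=alive,0 N2=suspect,1 N3=alive,0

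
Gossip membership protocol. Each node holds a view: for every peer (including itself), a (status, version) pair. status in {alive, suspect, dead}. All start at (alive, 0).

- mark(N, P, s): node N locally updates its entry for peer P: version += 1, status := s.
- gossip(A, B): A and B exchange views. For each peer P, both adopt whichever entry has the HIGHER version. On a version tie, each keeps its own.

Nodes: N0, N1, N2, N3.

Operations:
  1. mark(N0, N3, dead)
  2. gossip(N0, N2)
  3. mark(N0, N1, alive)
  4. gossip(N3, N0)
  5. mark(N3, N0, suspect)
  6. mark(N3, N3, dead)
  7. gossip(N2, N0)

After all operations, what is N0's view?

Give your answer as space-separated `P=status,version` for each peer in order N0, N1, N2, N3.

Answer: N0=alive,0 N1=alive,1 N2=alive,0 N3=dead,1

Derivation:
Op 1: N0 marks N3=dead -> (dead,v1)
Op 2: gossip N0<->N2 -> N0.N0=(alive,v0) N0.N1=(alive,v0) N0.N2=(alive,v0) N0.N3=(dead,v1) | N2.N0=(alive,v0) N2.N1=(alive,v0) N2.N2=(alive,v0) N2.N3=(dead,v1)
Op 3: N0 marks N1=alive -> (alive,v1)
Op 4: gossip N3<->N0 -> N3.N0=(alive,v0) N3.N1=(alive,v1) N3.N2=(alive,v0) N3.N3=(dead,v1) | N0.N0=(alive,v0) N0.N1=(alive,v1) N0.N2=(alive,v0) N0.N3=(dead,v1)
Op 5: N3 marks N0=suspect -> (suspect,v1)
Op 6: N3 marks N3=dead -> (dead,v2)
Op 7: gossip N2<->N0 -> N2.N0=(alive,v0) N2.N1=(alive,v1) N2.N2=(alive,v0) N2.N3=(dead,v1) | N0.N0=(alive,v0) N0.N1=(alive,v1) N0.N2=(alive,v0) N0.N3=(dead,v1)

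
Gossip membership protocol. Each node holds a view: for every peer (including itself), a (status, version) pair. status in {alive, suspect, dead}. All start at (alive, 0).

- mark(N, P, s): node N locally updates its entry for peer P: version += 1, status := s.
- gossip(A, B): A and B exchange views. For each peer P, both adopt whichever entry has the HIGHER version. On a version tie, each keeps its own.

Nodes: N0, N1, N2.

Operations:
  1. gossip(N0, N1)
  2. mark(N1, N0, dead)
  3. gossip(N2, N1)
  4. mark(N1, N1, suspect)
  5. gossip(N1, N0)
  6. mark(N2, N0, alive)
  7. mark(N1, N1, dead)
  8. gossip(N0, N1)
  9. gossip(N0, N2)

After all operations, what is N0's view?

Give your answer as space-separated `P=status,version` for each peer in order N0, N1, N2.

Op 1: gossip N0<->N1 -> N0.N0=(alive,v0) N0.N1=(alive,v0) N0.N2=(alive,v0) | N1.N0=(alive,v0) N1.N1=(alive,v0) N1.N2=(alive,v0)
Op 2: N1 marks N0=dead -> (dead,v1)
Op 3: gossip N2<->N1 -> N2.N0=(dead,v1) N2.N1=(alive,v0) N2.N2=(alive,v0) | N1.N0=(dead,v1) N1.N1=(alive,v0) N1.N2=(alive,v0)
Op 4: N1 marks N1=suspect -> (suspect,v1)
Op 5: gossip N1<->N0 -> N1.N0=(dead,v1) N1.N1=(suspect,v1) N1.N2=(alive,v0) | N0.N0=(dead,v1) N0.N1=(suspect,v1) N0.N2=(alive,v0)
Op 6: N2 marks N0=alive -> (alive,v2)
Op 7: N1 marks N1=dead -> (dead,v2)
Op 8: gossip N0<->N1 -> N0.N0=(dead,v1) N0.N1=(dead,v2) N0.N2=(alive,v0) | N1.N0=(dead,v1) N1.N1=(dead,v2) N1.N2=(alive,v0)
Op 9: gossip N0<->N2 -> N0.N0=(alive,v2) N0.N1=(dead,v2) N0.N2=(alive,v0) | N2.N0=(alive,v2) N2.N1=(dead,v2) N2.N2=(alive,v0)

Answer: N0=alive,2 N1=dead,2 N2=alive,0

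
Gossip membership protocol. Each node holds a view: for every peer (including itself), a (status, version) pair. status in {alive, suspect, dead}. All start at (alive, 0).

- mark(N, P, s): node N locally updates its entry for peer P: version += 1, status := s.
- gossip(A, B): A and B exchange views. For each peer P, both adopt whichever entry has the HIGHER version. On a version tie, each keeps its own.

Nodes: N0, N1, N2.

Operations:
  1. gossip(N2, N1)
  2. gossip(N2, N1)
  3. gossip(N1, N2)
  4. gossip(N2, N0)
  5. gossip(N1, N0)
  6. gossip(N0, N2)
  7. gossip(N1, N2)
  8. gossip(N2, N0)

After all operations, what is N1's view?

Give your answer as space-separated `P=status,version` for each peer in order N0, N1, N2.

Answer: N0=alive,0 N1=alive,0 N2=alive,0

Derivation:
Op 1: gossip N2<->N1 -> N2.N0=(alive,v0) N2.N1=(alive,v0) N2.N2=(alive,v0) | N1.N0=(alive,v0) N1.N1=(alive,v0) N1.N2=(alive,v0)
Op 2: gossip N2<->N1 -> N2.N0=(alive,v0) N2.N1=(alive,v0) N2.N2=(alive,v0) | N1.N0=(alive,v0) N1.N1=(alive,v0) N1.N2=(alive,v0)
Op 3: gossip N1<->N2 -> N1.N0=(alive,v0) N1.N1=(alive,v0) N1.N2=(alive,v0) | N2.N0=(alive,v0) N2.N1=(alive,v0) N2.N2=(alive,v0)
Op 4: gossip N2<->N0 -> N2.N0=(alive,v0) N2.N1=(alive,v0) N2.N2=(alive,v0) | N0.N0=(alive,v0) N0.N1=(alive,v0) N0.N2=(alive,v0)
Op 5: gossip N1<->N0 -> N1.N0=(alive,v0) N1.N1=(alive,v0) N1.N2=(alive,v0) | N0.N0=(alive,v0) N0.N1=(alive,v0) N0.N2=(alive,v0)
Op 6: gossip N0<->N2 -> N0.N0=(alive,v0) N0.N1=(alive,v0) N0.N2=(alive,v0) | N2.N0=(alive,v0) N2.N1=(alive,v0) N2.N2=(alive,v0)
Op 7: gossip N1<->N2 -> N1.N0=(alive,v0) N1.N1=(alive,v0) N1.N2=(alive,v0) | N2.N0=(alive,v0) N2.N1=(alive,v0) N2.N2=(alive,v0)
Op 8: gossip N2<->N0 -> N2.N0=(alive,v0) N2.N1=(alive,v0) N2.N2=(alive,v0) | N0.N0=(alive,v0) N0.N1=(alive,v0) N0.N2=(alive,v0)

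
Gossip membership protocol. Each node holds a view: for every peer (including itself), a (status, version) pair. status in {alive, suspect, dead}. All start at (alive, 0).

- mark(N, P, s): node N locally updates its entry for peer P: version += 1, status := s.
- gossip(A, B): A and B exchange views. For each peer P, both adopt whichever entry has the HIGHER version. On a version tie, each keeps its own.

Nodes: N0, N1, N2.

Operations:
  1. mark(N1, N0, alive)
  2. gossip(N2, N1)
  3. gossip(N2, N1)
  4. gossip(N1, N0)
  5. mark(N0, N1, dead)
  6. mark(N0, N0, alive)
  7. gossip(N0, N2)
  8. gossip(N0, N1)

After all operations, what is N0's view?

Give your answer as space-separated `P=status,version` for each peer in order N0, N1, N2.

Answer: N0=alive,2 N1=dead,1 N2=alive,0

Derivation:
Op 1: N1 marks N0=alive -> (alive,v1)
Op 2: gossip N2<->N1 -> N2.N0=(alive,v1) N2.N1=(alive,v0) N2.N2=(alive,v0) | N1.N0=(alive,v1) N1.N1=(alive,v0) N1.N2=(alive,v0)
Op 3: gossip N2<->N1 -> N2.N0=(alive,v1) N2.N1=(alive,v0) N2.N2=(alive,v0) | N1.N0=(alive,v1) N1.N1=(alive,v0) N1.N2=(alive,v0)
Op 4: gossip N1<->N0 -> N1.N0=(alive,v1) N1.N1=(alive,v0) N1.N2=(alive,v0) | N0.N0=(alive,v1) N0.N1=(alive,v0) N0.N2=(alive,v0)
Op 5: N0 marks N1=dead -> (dead,v1)
Op 6: N0 marks N0=alive -> (alive,v2)
Op 7: gossip N0<->N2 -> N0.N0=(alive,v2) N0.N1=(dead,v1) N0.N2=(alive,v0) | N2.N0=(alive,v2) N2.N1=(dead,v1) N2.N2=(alive,v0)
Op 8: gossip N0<->N1 -> N0.N0=(alive,v2) N0.N1=(dead,v1) N0.N2=(alive,v0) | N1.N0=(alive,v2) N1.N1=(dead,v1) N1.N2=(alive,v0)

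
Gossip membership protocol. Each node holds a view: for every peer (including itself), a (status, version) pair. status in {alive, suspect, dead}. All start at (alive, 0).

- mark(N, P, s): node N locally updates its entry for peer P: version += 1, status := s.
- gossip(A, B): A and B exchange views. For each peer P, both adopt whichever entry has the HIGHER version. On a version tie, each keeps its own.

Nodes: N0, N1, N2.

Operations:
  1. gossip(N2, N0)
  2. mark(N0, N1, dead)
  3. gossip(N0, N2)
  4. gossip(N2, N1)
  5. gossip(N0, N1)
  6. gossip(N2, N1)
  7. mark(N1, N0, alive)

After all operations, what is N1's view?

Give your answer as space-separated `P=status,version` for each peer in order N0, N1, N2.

Op 1: gossip N2<->N0 -> N2.N0=(alive,v0) N2.N1=(alive,v0) N2.N2=(alive,v0) | N0.N0=(alive,v0) N0.N1=(alive,v0) N0.N2=(alive,v0)
Op 2: N0 marks N1=dead -> (dead,v1)
Op 3: gossip N0<->N2 -> N0.N0=(alive,v0) N0.N1=(dead,v1) N0.N2=(alive,v0) | N2.N0=(alive,v0) N2.N1=(dead,v1) N2.N2=(alive,v0)
Op 4: gossip N2<->N1 -> N2.N0=(alive,v0) N2.N1=(dead,v1) N2.N2=(alive,v0) | N1.N0=(alive,v0) N1.N1=(dead,v1) N1.N2=(alive,v0)
Op 5: gossip N0<->N1 -> N0.N0=(alive,v0) N0.N1=(dead,v1) N0.N2=(alive,v0) | N1.N0=(alive,v0) N1.N1=(dead,v1) N1.N2=(alive,v0)
Op 6: gossip N2<->N1 -> N2.N0=(alive,v0) N2.N1=(dead,v1) N2.N2=(alive,v0) | N1.N0=(alive,v0) N1.N1=(dead,v1) N1.N2=(alive,v0)
Op 7: N1 marks N0=alive -> (alive,v1)

Answer: N0=alive,1 N1=dead,1 N2=alive,0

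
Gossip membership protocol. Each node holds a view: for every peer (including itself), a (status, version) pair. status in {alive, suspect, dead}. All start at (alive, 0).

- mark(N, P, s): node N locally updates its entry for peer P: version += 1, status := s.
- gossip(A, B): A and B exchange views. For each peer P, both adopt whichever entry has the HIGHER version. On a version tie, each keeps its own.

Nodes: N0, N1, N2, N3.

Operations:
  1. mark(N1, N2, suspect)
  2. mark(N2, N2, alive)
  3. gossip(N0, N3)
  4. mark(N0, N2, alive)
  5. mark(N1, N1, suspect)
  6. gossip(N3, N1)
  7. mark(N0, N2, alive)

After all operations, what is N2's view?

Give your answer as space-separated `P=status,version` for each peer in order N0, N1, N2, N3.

Answer: N0=alive,0 N1=alive,0 N2=alive,1 N3=alive,0

Derivation:
Op 1: N1 marks N2=suspect -> (suspect,v1)
Op 2: N2 marks N2=alive -> (alive,v1)
Op 3: gossip N0<->N3 -> N0.N0=(alive,v0) N0.N1=(alive,v0) N0.N2=(alive,v0) N0.N3=(alive,v0) | N3.N0=(alive,v0) N3.N1=(alive,v0) N3.N2=(alive,v0) N3.N3=(alive,v0)
Op 4: N0 marks N2=alive -> (alive,v1)
Op 5: N1 marks N1=suspect -> (suspect,v1)
Op 6: gossip N3<->N1 -> N3.N0=(alive,v0) N3.N1=(suspect,v1) N3.N2=(suspect,v1) N3.N3=(alive,v0) | N1.N0=(alive,v0) N1.N1=(suspect,v1) N1.N2=(suspect,v1) N1.N3=(alive,v0)
Op 7: N0 marks N2=alive -> (alive,v2)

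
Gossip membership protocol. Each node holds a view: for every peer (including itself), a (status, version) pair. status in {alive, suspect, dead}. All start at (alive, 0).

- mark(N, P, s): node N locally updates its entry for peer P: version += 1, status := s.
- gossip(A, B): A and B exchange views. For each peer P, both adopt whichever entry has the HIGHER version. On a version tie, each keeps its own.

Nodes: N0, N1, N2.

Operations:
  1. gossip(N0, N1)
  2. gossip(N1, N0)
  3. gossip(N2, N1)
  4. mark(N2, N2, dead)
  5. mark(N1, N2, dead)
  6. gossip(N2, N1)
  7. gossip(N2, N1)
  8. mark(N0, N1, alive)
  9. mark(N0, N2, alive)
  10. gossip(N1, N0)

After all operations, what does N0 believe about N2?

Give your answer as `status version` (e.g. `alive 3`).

Answer: alive 1

Derivation:
Op 1: gossip N0<->N1 -> N0.N0=(alive,v0) N0.N1=(alive,v0) N0.N2=(alive,v0) | N1.N0=(alive,v0) N1.N1=(alive,v0) N1.N2=(alive,v0)
Op 2: gossip N1<->N0 -> N1.N0=(alive,v0) N1.N1=(alive,v0) N1.N2=(alive,v0) | N0.N0=(alive,v0) N0.N1=(alive,v0) N0.N2=(alive,v0)
Op 3: gossip N2<->N1 -> N2.N0=(alive,v0) N2.N1=(alive,v0) N2.N2=(alive,v0) | N1.N0=(alive,v0) N1.N1=(alive,v0) N1.N2=(alive,v0)
Op 4: N2 marks N2=dead -> (dead,v1)
Op 5: N1 marks N2=dead -> (dead,v1)
Op 6: gossip N2<->N1 -> N2.N0=(alive,v0) N2.N1=(alive,v0) N2.N2=(dead,v1) | N1.N0=(alive,v0) N1.N1=(alive,v0) N1.N2=(dead,v1)
Op 7: gossip N2<->N1 -> N2.N0=(alive,v0) N2.N1=(alive,v0) N2.N2=(dead,v1) | N1.N0=(alive,v0) N1.N1=(alive,v0) N1.N2=(dead,v1)
Op 8: N0 marks N1=alive -> (alive,v1)
Op 9: N0 marks N2=alive -> (alive,v1)
Op 10: gossip N1<->N0 -> N1.N0=(alive,v0) N1.N1=(alive,v1) N1.N2=(dead,v1) | N0.N0=(alive,v0) N0.N1=(alive,v1) N0.N2=(alive,v1)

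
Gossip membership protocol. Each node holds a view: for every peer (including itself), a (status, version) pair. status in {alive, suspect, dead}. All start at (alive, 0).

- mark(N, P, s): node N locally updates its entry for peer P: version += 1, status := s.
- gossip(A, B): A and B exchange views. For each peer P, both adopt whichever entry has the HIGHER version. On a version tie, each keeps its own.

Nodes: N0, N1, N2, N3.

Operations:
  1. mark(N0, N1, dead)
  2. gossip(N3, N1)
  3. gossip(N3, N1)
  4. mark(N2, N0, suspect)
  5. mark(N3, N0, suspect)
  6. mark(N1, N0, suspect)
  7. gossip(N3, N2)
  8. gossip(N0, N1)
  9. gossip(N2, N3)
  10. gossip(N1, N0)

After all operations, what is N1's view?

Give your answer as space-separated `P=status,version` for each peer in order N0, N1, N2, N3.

Answer: N0=suspect,1 N1=dead,1 N2=alive,0 N3=alive,0

Derivation:
Op 1: N0 marks N1=dead -> (dead,v1)
Op 2: gossip N3<->N1 -> N3.N0=(alive,v0) N3.N1=(alive,v0) N3.N2=(alive,v0) N3.N3=(alive,v0) | N1.N0=(alive,v0) N1.N1=(alive,v0) N1.N2=(alive,v0) N1.N3=(alive,v0)
Op 3: gossip N3<->N1 -> N3.N0=(alive,v0) N3.N1=(alive,v0) N3.N2=(alive,v0) N3.N3=(alive,v0) | N1.N0=(alive,v0) N1.N1=(alive,v0) N1.N2=(alive,v0) N1.N3=(alive,v0)
Op 4: N2 marks N0=suspect -> (suspect,v1)
Op 5: N3 marks N0=suspect -> (suspect,v1)
Op 6: N1 marks N0=suspect -> (suspect,v1)
Op 7: gossip N3<->N2 -> N3.N0=(suspect,v1) N3.N1=(alive,v0) N3.N2=(alive,v0) N3.N3=(alive,v0) | N2.N0=(suspect,v1) N2.N1=(alive,v0) N2.N2=(alive,v0) N2.N3=(alive,v0)
Op 8: gossip N0<->N1 -> N0.N0=(suspect,v1) N0.N1=(dead,v1) N0.N2=(alive,v0) N0.N3=(alive,v0) | N1.N0=(suspect,v1) N1.N1=(dead,v1) N1.N2=(alive,v0) N1.N3=(alive,v0)
Op 9: gossip N2<->N3 -> N2.N0=(suspect,v1) N2.N1=(alive,v0) N2.N2=(alive,v0) N2.N3=(alive,v0) | N3.N0=(suspect,v1) N3.N1=(alive,v0) N3.N2=(alive,v0) N3.N3=(alive,v0)
Op 10: gossip N1<->N0 -> N1.N0=(suspect,v1) N1.N1=(dead,v1) N1.N2=(alive,v0) N1.N3=(alive,v0) | N0.N0=(suspect,v1) N0.N1=(dead,v1) N0.N2=(alive,v0) N0.N3=(alive,v0)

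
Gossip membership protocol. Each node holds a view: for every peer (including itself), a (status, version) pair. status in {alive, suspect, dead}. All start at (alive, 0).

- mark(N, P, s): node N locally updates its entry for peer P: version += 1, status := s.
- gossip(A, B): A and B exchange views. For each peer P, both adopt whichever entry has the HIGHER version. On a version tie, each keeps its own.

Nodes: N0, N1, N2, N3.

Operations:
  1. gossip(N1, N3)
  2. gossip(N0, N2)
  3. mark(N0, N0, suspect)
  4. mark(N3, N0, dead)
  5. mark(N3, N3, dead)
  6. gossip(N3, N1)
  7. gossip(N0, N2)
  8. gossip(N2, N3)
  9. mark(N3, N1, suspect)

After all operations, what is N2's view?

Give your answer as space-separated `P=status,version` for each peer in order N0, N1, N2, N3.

Op 1: gossip N1<->N3 -> N1.N0=(alive,v0) N1.N1=(alive,v0) N1.N2=(alive,v0) N1.N3=(alive,v0) | N3.N0=(alive,v0) N3.N1=(alive,v0) N3.N2=(alive,v0) N3.N3=(alive,v0)
Op 2: gossip N0<->N2 -> N0.N0=(alive,v0) N0.N1=(alive,v0) N0.N2=(alive,v0) N0.N3=(alive,v0) | N2.N0=(alive,v0) N2.N1=(alive,v0) N2.N2=(alive,v0) N2.N3=(alive,v0)
Op 3: N0 marks N0=suspect -> (suspect,v1)
Op 4: N3 marks N0=dead -> (dead,v1)
Op 5: N3 marks N3=dead -> (dead,v1)
Op 6: gossip N3<->N1 -> N3.N0=(dead,v1) N3.N1=(alive,v0) N3.N2=(alive,v0) N3.N3=(dead,v1) | N1.N0=(dead,v1) N1.N1=(alive,v0) N1.N2=(alive,v0) N1.N3=(dead,v1)
Op 7: gossip N0<->N2 -> N0.N0=(suspect,v1) N0.N1=(alive,v0) N0.N2=(alive,v0) N0.N3=(alive,v0) | N2.N0=(suspect,v1) N2.N1=(alive,v0) N2.N2=(alive,v0) N2.N3=(alive,v0)
Op 8: gossip N2<->N3 -> N2.N0=(suspect,v1) N2.N1=(alive,v0) N2.N2=(alive,v0) N2.N3=(dead,v1) | N3.N0=(dead,v1) N3.N1=(alive,v0) N3.N2=(alive,v0) N3.N3=(dead,v1)
Op 9: N3 marks N1=suspect -> (suspect,v1)

Answer: N0=suspect,1 N1=alive,0 N2=alive,0 N3=dead,1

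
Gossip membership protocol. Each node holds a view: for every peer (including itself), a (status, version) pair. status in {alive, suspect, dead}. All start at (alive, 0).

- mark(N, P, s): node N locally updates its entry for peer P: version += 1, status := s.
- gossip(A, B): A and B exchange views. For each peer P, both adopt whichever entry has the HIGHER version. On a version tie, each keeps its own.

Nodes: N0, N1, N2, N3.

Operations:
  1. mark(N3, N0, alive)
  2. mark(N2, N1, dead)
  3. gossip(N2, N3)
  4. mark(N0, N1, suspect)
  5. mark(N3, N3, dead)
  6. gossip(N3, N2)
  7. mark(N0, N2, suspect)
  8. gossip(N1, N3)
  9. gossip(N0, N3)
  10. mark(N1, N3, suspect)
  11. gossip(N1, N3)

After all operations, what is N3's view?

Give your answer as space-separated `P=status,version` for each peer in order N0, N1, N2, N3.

Answer: N0=alive,1 N1=dead,1 N2=suspect,1 N3=suspect,2

Derivation:
Op 1: N3 marks N0=alive -> (alive,v1)
Op 2: N2 marks N1=dead -> (dead,v1)
Op 3: gossip N2<->N3 -> N2.N0=(alive,v1) N2.N1=(dead,v1) N2.N2=(alive,v0) N2.N3=(alive,v0) | N3.N0=(alive,v1) N3.N1=(dead,v1) N3.N2=(alive,v0) N3.N3=(alive,v0)
Op 4: N0 marks N1=suspect -> (suspect,v1)
Op 5: N3 marks N3=dead -> (dead,v1)
Op 6: gossip N3<->N2 -> N3.N0=(alive,v1) N3.N1=(dead,v1) N3.N2=(alive,v0) N3.N3=(dead,v1) | N2.N0=(alive,v1) N2.N1=(dead,v1) N2.N2=(alive,v0) N2.N3=(dead,v1)
Op 7: N0 marks N2=suspect -> (suspect,v1)
Op 8: gossip N1<->N3 -> N1.N0=(alive,v1) N1.N1=(dead,v1) N1.N2=(alive,v0) N1.N3=(dead,v1) | N3.N0=(alive,v1) N3.N1=(dead,v1) N3.N2=(alive,v0) N3.N3=(dead,v1)
Op 9: gossip N0<->N3 -> N0.N0=(alive,v1) N0.N1=(suspect,v1) N0.N2=(suspect,v1) N0.N3=(dead,v1) | N3.N0=(alive,v1) N3.N1=(dead,v1) N3.N2=(suspect,v1) N3.N3=(dead,v1)
Op 10: N1 marks N3=suspect -> (suspect,v2)
Op 11: gossip N1<->N3 -> N1.N0=(alive,v1) N1.N1=(dead,v1) N1.N2=(suspect,v1) N1.N3=(suspect,v2) | N3.N0=(alive,v1) N3.N1=(dead,v1) N3.N2=(suspect,v1) N3.N3=(suspect,v2)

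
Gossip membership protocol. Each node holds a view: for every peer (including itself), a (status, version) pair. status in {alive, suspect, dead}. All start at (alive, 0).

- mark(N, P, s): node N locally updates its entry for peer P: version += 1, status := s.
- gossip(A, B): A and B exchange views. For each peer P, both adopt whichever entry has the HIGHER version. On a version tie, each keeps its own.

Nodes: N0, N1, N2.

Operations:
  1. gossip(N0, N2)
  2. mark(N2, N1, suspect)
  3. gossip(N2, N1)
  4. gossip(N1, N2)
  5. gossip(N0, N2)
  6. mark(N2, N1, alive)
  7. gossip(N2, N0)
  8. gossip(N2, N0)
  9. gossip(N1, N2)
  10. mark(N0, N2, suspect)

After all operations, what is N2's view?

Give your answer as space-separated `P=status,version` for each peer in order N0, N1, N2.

Op 1: gossip N0<->N2 -> N0.N0=(alive,v0) N0.N1=(alive,v0) N0.N2=(alive,v0) | N2.N0=(alive,v0) N2.N1=(alive,v0) N2.N2=(alive,v0)
Op 2: N2 marks N1=suspect -> (suspect,v1)
Op 3: gossip N2<->N1 -> N2.N0=(alive,v0) N2.N1=(suspect,v1) N2.N2=(alive,v0) | N1.N0=(alive,v0) N1.N1=(suspect,v1) N1.N2=(alive,v0)
Op 4: gossip N1<->N2 -> N1.N0=(alive,v0) N1.N1=(suspect,v1) N1.N2=(alive,v0) | N2.N0=(alive,v0) N2.N1=(suspect,v1) N2.N2=(alive,v0)
Op 5: gossip N0<->N2 -> N0.N0=(alive,v0) N0.N1=(suspect,v1) N0.N2=(alive,v0) | N2.N0=(alive,v0) N2.N1=(suspect,v1) N2.N2=(alive,v0)
Op 6: N2 marks N1=alive -> (alive,v2)
Op 7: gossip N2<->N0 -> N2.N0=(alive,v0) N2.N1=(alive,v2) N2.N2=(alive,v0) | N0.N0=(alive,v0) N0.N1=(alive,v2) N0.N2=(alive,v0)
Op 8: gossip N2<->N0 -> N2.N0=(alive,v0) N2.N1=(alive,v2) N2.N2=(alive,v0) | N0.N0=(alive,v0) N0.N1=(alive,v2) N0.N2=(alive,v0)
Op 9: gossip N1<->N2 -> N1.N0=(alive,v0) N1.N1=(alive,v2) N1.N2=(alive,v0) | N2.N0=(alive,v0) N2.N1=(alive,v2) N2.N2=(alive,v0)
Op 10: N0 marks N2=suspect -> (suspect,v1)

Answer: N0=alive,0 N1=alive,2 N2=alive,0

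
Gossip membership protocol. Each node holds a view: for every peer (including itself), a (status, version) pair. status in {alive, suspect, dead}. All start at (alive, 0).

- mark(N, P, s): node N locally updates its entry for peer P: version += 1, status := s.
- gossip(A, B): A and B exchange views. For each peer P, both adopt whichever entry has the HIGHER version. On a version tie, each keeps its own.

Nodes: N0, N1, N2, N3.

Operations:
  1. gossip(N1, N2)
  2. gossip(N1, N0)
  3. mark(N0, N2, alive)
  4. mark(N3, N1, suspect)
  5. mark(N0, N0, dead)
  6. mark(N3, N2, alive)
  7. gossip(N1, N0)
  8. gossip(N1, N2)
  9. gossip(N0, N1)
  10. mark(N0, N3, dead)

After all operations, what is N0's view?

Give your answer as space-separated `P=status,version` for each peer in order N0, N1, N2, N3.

Op 1: gossip N1<->N2 -> N1.N0=(alive,v0) N1.N1=(alive,v0) N1.N2=(alive,v0) N1.N3=(alive,v0) | N2.N0=(alive,v0) N2.N1=(alive,v0) N2.N2=(alive,v0) N2.N3=(alive,v0)
Op 2: gossip N1<->N0 -> N1.N0=(alive,v0) N1.N1=(alive,v0) N1.N2=(alive,v0) N1.N3=(alive,v0) | N0.N0=(alive,v0) N0.N1=(alive,v0) N0.N2=(alive,v0) N0.N3=(alive,v0)
Op 3: N0 marks N2=alive -> (alive,v1)
Op 4: N3 marks N1=suspect -> (suspect,v1)
Op 5: N0 marks N0=dead -> (dead,v1)
Op 6: N3 marks N2=alive -> (alive,v1)
Op 7: gossip N1<->N0 -> N1.N0=(dead,v1) N1.N1=(alive,v0) N1.N2=(alive,v1) N1.N3=(alive,v0) | N0.N0=(dead,v1) N0.N1=(alive,v0) N0.N2=(alive,v1) N0.N3=(alive,v0)
Op 8: gossip N1<->N2 -> N1.N0=(dead,v1) N1.N1=(alive,v0) N1.N2=(alive,v1) N1.N3=(alive,v0) | N2.N0=(dead,v1) N2.N1=(alive,v0) N2.N2=(alive,v1) N2.N3=(alive,v0)
Op 9: gossip N0<->N1 -> N0.N0=(dead,v1) N0.N1=(alive,v0) N0.N2=(alive,v1) N0.N3=(alive,v0) | N1.N0=(dead,v1) N1.N1=(alive,v0) N1.N2=(alive,v1) N1.N3=(alive,v0)
Op 10: N0 marks N3=dead -> (dead,v1)

Answer: N0=dead,1 N1=alive,0 N2=alive,1 N3=dead,1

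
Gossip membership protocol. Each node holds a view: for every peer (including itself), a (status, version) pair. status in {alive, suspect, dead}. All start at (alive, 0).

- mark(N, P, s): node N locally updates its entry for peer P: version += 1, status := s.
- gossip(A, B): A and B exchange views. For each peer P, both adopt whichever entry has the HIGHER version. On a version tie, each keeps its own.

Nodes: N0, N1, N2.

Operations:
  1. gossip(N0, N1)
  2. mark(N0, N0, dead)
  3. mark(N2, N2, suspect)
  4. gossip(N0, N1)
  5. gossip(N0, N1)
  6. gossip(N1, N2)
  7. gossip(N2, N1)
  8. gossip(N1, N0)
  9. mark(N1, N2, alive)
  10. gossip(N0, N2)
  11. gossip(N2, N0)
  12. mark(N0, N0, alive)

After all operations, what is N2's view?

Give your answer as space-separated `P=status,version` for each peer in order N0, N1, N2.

Op 1: gossip N0<->N1 -> N0.N0=(alive,v0) N0.N1=(alive,v0) N0.N2=(alive,v0) | N1.N0=(alive,v0) N1.N1=(alive,v0) N1.N2=(alive,v0)
Op 2: N0 marks N0=dead -> (dead,v1)
Op 3: N2 marks N2=suspect -> (suspect,v1)
Op 4: gossip N0<->N1 -> N0.N0=(dead,v1) N0.N1=(alive,v0) N0.N2=(alive,v0) | N1.N0=(dead,v1) N1.N1=(alive,v0) N1.N2=(alive,v0)
Op 5: gossip N0<->N1 -> N0.N0=(dead,v1) N0.N1=(alive,v0) N0.N2=(alive,v0) | N1.N0=(dead,v1) N1.N1=(alive,v0) N1.N2=(alive,v0)
Op 6: gossip N1<->N2 -> N1.N0=(dead,v1) N1.N1=(alive,v0) N1.N2=(suspect,v1) | N2.N0=(dead,v1) N2.N1=(alive,v0) N2.N2=(suspect,v1)
Op 7: gossip N2<->N1 -> N2.N0=(dead,v1) N2.N1=(alive,v0) N2.N2=(suspect,v1) | N1.N0=(dead,v1) N1.N1=(alive,v0) N1.N2=(suspect,v1)
Op 8: gossip N1<->N0 -> N1.N0=(dead,v1) N1.N1=(alive,v0) N1.N2=(suspect,v1) | N0.N0=(dead,v1) N0.N1=(alive,v0) N0.N2=(suspect,v1)
Op 9: N1 marks N2=alive -> (alive,v2)
Op 10: gossip N0<->N2 -> N0.N0=(dead,v1) N0.N1=(alive,v0) N0.N2=(suspect,v1) | N2.N0=(dead,v1) N2.N1=(alive,v0) N2.N2=(suspect,v1)
Op 11: gossip N2<->N0 -> N2.N0=(dead,v1) N2.N1=(alive,v0) N2.N2=(suspect,v1) | N0.N0=(dead,v1) N0.N1=(alive,v0) N0.N2=(suspect,v1)
Op 12: N0 marks N0=alive -> (alive,v2)

Answer: N0=dead,1 N1=alive,0 N2=suspect,1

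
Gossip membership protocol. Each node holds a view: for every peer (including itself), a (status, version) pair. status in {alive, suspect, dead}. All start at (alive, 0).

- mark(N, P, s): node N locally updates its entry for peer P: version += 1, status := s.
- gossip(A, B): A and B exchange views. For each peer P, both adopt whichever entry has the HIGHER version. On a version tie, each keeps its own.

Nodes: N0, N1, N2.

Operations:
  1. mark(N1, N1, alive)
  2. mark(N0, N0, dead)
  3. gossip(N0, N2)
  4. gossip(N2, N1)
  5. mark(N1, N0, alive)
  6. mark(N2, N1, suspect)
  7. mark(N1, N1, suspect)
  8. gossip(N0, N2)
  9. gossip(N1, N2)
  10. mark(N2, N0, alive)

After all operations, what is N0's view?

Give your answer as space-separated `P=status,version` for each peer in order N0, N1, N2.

Answer: N0=dead,1 N1=suspect,2 N2=alive,0

Derivation:
Op 1: N1 marks N1=alive -> (alive,v1)
Op 2: N0 marks N0=dead -> (dead,v1)
Op 3: gossip N0<->N2 -> N0.N0=(dead,v1) N0.N1=(alive,v0) N0.N2=(alive,v0) | N2.N0=(dead,v1) N2.N1=(alive,v0) N2.N2=(alive,v0)
Op 4: gossip N2<->N1 -> N2.N0=(dead,v1) N2.N1=(alive,v1) N2.N2=(alive,v0) | N1.N0=(dead,v1) N1.N1=(alive,v1) N1.N2=(alive,v0)
Op 5: N1 marks N0=alive -> (alive,v2)
Op 6: N2 marks N1=suspect -> (suspect,v2)
Op 7: N1 marks N1=suspect -> (suspect,v2)
Op 8: gossip N0<->N2 -> N0.N0=(dead,v1) N0.N1=(suspect,v2) N0.N2=(alive,v0) | N2.N0=(dead,v1) N2.N1=(suspect,v2) N2.N2=(alive,v0)
Op 9: gossip N1<->N2 -> N1.N0=(alive,v2) N1.N1=(suspect,v2) N1.N2=(alive,v0) | N2.N0=(alive,v2) N2.N1=(suspect,v2) N2.N2=(alive,v0)
Op 10: N2 marks N0=alive -> (alive,v3)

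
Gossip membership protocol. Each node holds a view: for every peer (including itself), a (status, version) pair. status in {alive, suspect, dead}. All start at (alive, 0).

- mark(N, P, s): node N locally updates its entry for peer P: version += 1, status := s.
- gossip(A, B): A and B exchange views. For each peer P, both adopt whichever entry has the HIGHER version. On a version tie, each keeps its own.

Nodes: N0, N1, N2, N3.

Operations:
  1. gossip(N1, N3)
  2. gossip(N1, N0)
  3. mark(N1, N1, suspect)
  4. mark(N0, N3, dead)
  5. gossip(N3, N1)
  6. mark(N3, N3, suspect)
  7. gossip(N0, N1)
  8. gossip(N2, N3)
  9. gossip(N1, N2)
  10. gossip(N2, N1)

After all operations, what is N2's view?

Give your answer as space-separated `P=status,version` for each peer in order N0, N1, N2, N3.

Answer: N0=alive,0 N1=suspect,1 N2=alive,0 N3=suspect,1

Derivation:
Op 1: gossip N1<->N3 -> N1.N0=(alive,v0) N1.N1=(alive,v0) N1.N2=(alive,v0) N1.N3=(alive,v0) | N3.N0=(alive,v0) N3.N1=(alive,v0) N3.N2=(alive,v0) N3.N3=(alive,v0)
Op 2: gossip N1<->N0 -> N1.N0=(alive,v0) N1.N1=(alive,v0) N1.N2=(alive,v0) N1.N3=(alive,v0) | N0.N0=(alive,v0) N0.N1=(alive,v0) N0.N2=(alive,v0) N0.N3=(alive,v0)
Op 3: N1 marks N1=suspect -> (suspect,v1)
Op 4: N0 marks N3=dead -> (dead,v1)
Op 5: gossip N3<->N1 -> N3.N0=(alive,v0) N3.N1=(suspect,v1) N3.N2=(alive,v0) N3.N3=(alive,v0) | N1.N0=(alive,v0) N1.N1=(suspect,v1) N1.N2=(alive,v0) N1.N3=(alive,v0)
Op 6: N3 marks N3=suspect -> (suspect,v1)
Op 7: gossip N0<->N1 -> N0.N0=(alive,v0) N0.N1=(suspect,v1) N0.N2=(alive,v0) N0.N3=(dead,v1) | N1.N0=(alive,v0) N1.N1=(suspect,v1) N1.N2=(alive,v0) N1.N3=(dead,v1)
Op 8: gossip N2<->N3 -> N2.N0=(alive,v0) N2.N1=(suspect,v1) N2.N2=(alive,v0) N2.N3=(suspect,v1) | N3.N0=(alive,v0) N3.N1=(suspect,v1) N3.N2=(alive,v0) N3.N3=(suspect,v1)
Op 9: gossip N1<->N2 -> N1.N0=(alive,v0) N1.N1=(suspect,v1) N1.N2=(alive,v0) N1.N3=(dead,v1) | N2.N0=(alive,v0) N2.N1=(suspect,v1) N2.N2=(alive,v0) N2.N3=(suspect,v1)
Op 10: gossip N2<->N1 -> N2.N0=(alive,v0) N2.N1=(suspect,v1) N2.N2=(alive,v0) N2.N3=(suspect,v1) | N1.N0=(alive,v0) N1.N1=(suspect,v1) N1.N2=(alive,v0) N1.N3=(dead,v1)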